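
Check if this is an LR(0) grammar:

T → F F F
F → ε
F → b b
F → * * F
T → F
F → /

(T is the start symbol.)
A grammar is LR(0) if no state in the canonical LR(0) collection has:
  - both a shift item (dot before a terminal) and a complete item (shift-reduce conflict), or
  - two or more complete items (reduce-reduce conflict; the accept item [T' → T .] counts as a complete item here).

Augment with T' → T and build the canonical LR(0) collection (I0 = CLOSURE({[T' → . T]}), then GOTO on every symbol after a dot until no new states appear). It has 11 states:
  I0: { [F → . * * F], [F → . /], [F → . b b], [F → .], [T → . F F F], [T → . F], [T' → . T] }  — shift, reduce
  I1: { [F → * . * F] }  — shift
  I2: { [F → / .] }  — reduce
  I3: { [F → . * * F], [F → . /], [F → . b b], [F → .], [T → F . F F], [T → F .] }  — shift, 2 reduces
  I4: { [T' → T .] }  — accept
  I5: { [F → b . b] }  — shift
  I6: { [F → b b .] }  — reduce
  I7: { [F → . * * F], [F → . /], [F → . b b], [F → .], [T → F F . F] }  — shift, reduce
  I8: { [T → F F F .] }  — reduce
  I9: { [F → * * . F], [F → . * * F], [F → . /], [F → . b b], [F → .] }  — shift, reduce
  I10: { [F → * * F .] }  — reduce

Conflict in state I0:
  Shift-reduce conflict between [F → .] and [F → . * * F]
So the grammar is NOT LR(0).

Answer: No. Shift-reduce conflict between [F → .] and [F → . * * F]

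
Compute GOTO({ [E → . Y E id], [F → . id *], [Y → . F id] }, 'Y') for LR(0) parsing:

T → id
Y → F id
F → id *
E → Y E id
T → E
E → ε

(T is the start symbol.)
{ [E → . Y E id], [E → .], [E → Y . E id], [F → . id *], [Y → . F id] }

GOTO(I, 'Y') = CLOSURE({ [A → αX.β] : [A → α.Xβ] ∈ I, X = 'Y' })

Items with dot before 'Y', with the dot advanced:
  [E → . Y E id] → [E → Y . E id]
Closure of the advanced items:
  [E → Y . E id] has the dot before E: add [E → . Y E id], [E → .]
  [E → . Y E id] has the dot before Y: add [Y → . F id]
  [Y → . F id] has the dot before F: add [F → . id *]

GOTO = { [E → . Y E id], [E → .], [E → Y . E id], [F → . id *], [Y → . F id] }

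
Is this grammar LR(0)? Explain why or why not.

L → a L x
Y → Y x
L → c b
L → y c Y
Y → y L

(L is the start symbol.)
No. Shift-reduce conflict between [L → y c Y .] and [Y → Y . x]

Augment with L' → L and build the canonical LR(0) collection (I0 = CLOSURE({[L' → . L]}), then GOTO on every symbol after a dot until no new states appear). It has 13 states:
  I0: { [L → . a L x], [L → . c b], [L → . y c Y], [L' → . L] }  — shift
  I1: { [L' → L .] }  — accept
  I2: { [L → . a L x], [L → . c b], [L → . y c Y], [L → a . L x] }  — shift
  I3: { [L → c . b] }  — shift
  I4: { [L → y . c Y] }  — shift
  I5: { [L → y c . Y], [Y → . Y x], [Y → . y L] }  — shift
  I6: { [L → y c Y .], [Y → Y . x] }  — shift, reduce
  I7: { [L → . a L x], [L → . c b], [L → . y c Y], [Y → y . L] }  — shift
  I8: { [Y → y L .] }  — reduce
  I9: { [Y → Y x .] }  — reduce
  I10: { [L → c b .] }  — reduce
  I11: { [L → a L . x] }  — shift
  I12: { [L → a L x .] }  — reduce

Conflict in state I6:
  Shift-reduce conflict between [L → y c Y .] and [Y → Y . x]
So the grammar is NOT LR(0).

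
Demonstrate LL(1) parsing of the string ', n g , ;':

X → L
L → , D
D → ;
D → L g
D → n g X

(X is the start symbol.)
LL(1) parsing maintains a stack (initially the start symbol over $) and the input. At each step: if the stack top is a terminal, match it against the current input token; if it is a non-terminal N, replace it with the RHS of M[N, lookahead] (the unique production whose predict set contains the lookahead).

Stack is shown with the top on the left.

Stack    Input        Action
----------------------------
X $      , n g , ; $  output X → L
L $      , n g , ; $  output L → , D
, D $    , n g , ; $  match ','
D $      n g , ; $    output D → n g X
n g X $  n g , ; $    match 'n'
g X $    g , ; $      match 'g'
X $      , ; $        output X → L
L $      , ; $        output L → , D
, D $    , ; $        match ','
D $      ; $          output D → ;
; $      ; $          match ';'
$        $            accept

The string is accepted.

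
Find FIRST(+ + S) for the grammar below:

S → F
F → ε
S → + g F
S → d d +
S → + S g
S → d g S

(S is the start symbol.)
To compute FIRST(+ + S), process the symbols left to right:
Symbol + is a terminal. Add '+' and stop.
FIRST(+ + S) = { '+' }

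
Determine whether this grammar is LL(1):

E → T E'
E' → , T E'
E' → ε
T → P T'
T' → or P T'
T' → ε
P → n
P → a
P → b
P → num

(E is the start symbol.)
Yes, the grammar is LL(1).

A grammar is LL(1) if for each non-terminal N with multiple productions, the predict sets of those productions are pairwise disjoint, where PREDICT(N → α) = (FIRST(α) \ {ε}) ∪ (FOLLOW(N) if α ⇒* ε).

Relevant sets:
  FOLLOW(E') = { $ }
  FOLLOW(T') = { $, ',' }

For E':
  PREDICT(E' → ',' T E') = { ',' }
  PREDICT(E' → ε) = { $ }
For T':
  PREDICT(T' → or P T') = { 'or' }
  PREDICT(T' → ε) = { $, ',' }
For P:
  PREDICT(P → n) = { 'n' }
  PREDICT(P → a) = { 'a' }
  PREDICT(P → b) = { 'b' }
  PREDICT(P → num) = { 'num' }
E, T have a single production, so nothing to check there.

All predict sets are disjoint. The grammar IS LL(1).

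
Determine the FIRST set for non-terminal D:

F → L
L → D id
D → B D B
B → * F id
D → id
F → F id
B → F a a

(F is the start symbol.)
FIRST sets of the other non-terminals involved (by the same procedure, iterated to a fixed point):
  FIRST(B) = { '*', 'id' }

From D → B D B:
  - B is a non-terminal: add FIRST(B) \ {ε} = { '*', 'id' }
    B is not nullable, so stop
From D → id:
  - id is a terminal: add 'id' and stop

Collecting: FIRST(D) = { '*', 'id' }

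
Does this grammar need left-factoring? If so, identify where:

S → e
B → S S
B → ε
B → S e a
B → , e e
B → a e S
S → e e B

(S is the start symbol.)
Left-factoring is needed when two productions for the same non-terminal
share a common prefix on the right-hand side.

Productions for S:
  S → e
  S → e e B
Productions for B:
  B → S S
  B → ε
  B → S e a
  B → , e e
  B → a e S

Found common prefix 'e' in productions for S
Found common prefix 'S' in productions for B

Answer: Yes, S has productions with common prefix 'e'; B has productions with common prefix 'S'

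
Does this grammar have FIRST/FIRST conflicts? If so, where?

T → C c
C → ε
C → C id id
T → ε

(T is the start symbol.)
FIRST sets of the non-terminals at (or reachable through a nullable prefix from) the front of some alternative:
  FIRST(C) = { 'id', ε }

Productions for T:
  T → C c: FIRST = { 'c', 'id' }
  T → ε: FIRST = { ε }
Productions for C:
  C → ε: FIRST = { ε }
  C → C id id: FIRST = { 'id' }

All alternatives of each non-terminal have pairwise disjoint FIRST sets.

Answer: No FIRST/FIRST conflicts.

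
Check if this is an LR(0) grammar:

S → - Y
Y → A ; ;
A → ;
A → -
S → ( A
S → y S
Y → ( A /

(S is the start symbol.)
Yes, the grammar is LR(0)

A grammar is LR(0) if no state in the canonical LR(0) collection has:
  - both a shift item (dot before a terminal) and a complete item (shift-reduce conflict), or
  - two or more complete items (reduce-reduce conflict; the accept item [S' → S .] counts as a complete item here).

Augment with S' → S and build the canonical LR(0) collection (I0 = CLOSURE({[S' → . S]}), then GOTO on every symbol after a dot until no new states appear). It has 16 states:
  I0: { [S → . ( A], [S → . - Y], [S → . y S], [S' → . S] }  — shift
  I1: { [A → . -], [A → . ;], [S → ( . A] }  — shift
  I2: { [A → . -], [A → . ;], [S → - . Y], [Y → . ( A /], [Y → . A ; ;] }  — shift
  I3: { [S' → S .] }  — accept
  I4: { [S → . ( A], [S → . - Y], [S → . y S], [S → y . S] }  — shift
  I5: { [S → y S .] }  — reduce
  I6: { [A → . -], [A → . ;], [Y → ( . A /] }  — shift
  I7: { [A → - .] }  — reduce
  I8: { [A → ; .] }  — reduce
  I9: { [Y → A . ; ;] }  — shift
  I10: { [S → - Y .] }  — reduce
  I11: { [Y → A ; . ;] }  — shift
  I12: { [Y → A ; ; .] }  — reduce
  I13: { [Y → ( A . /] }  — shift
  I14: { [Y → ( A / .] }  — reduce
  I15: { [S → ( A .] }  — reduce

Every state is either a pure shift/goto state or contains exactly one complete item and nothing to shift — no conflicts. The grammar is LR(0).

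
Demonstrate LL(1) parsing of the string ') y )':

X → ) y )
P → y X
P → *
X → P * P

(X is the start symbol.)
LL(1) parsing maintains a stack (initially the start symbol over $) and the input. At each step: if the stack top is a terminal, match it against the current input token; if it is a non-terminal N, replace it with the RHS of M[N, lookahead] (the unique production whose predict set contains the lookahead).

Stack is shown with the top on the left.

Stack    Input    Action
------------------------
X $      ) y ) $  output X → ) y )
) y ) $  ) y ) $  match ')'
y ) $    y ) $    match 'y'
) $      ) $      match ')'
$        $        accept

The string is accepted.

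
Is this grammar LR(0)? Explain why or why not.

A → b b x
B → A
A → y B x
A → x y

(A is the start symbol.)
Yes, the grammar is LR(0)

Augment with A' → A and build the canonical LR(0) collection (I0 = CLOSURE({[A' → . A]}), then GOTO on every symbol after a dot until no new states appear). It has 11 states:
  I0: { [A → . b b x], [A → . x y], [A → . y B x], [A' → . A] }  — shift
  I1: { [A' → A .] }  — accept
  I2: { [A → b . b x] }  — shift
  I3: { [A → x . y] }  — shift
  I4: { [A → . b b x], [A → . x y], [A → . y B x], [A → y . B x], [B → . A] }  — shift
  I5: { [B → A .] }  — reduce
  I6: { [A → y B . x] }  — shift
  I7: { [A → y B x .] }  — reduce
  I8: { [A → x y .] }  — reduce
  I9: { [A → b b . x] }  — shift
  I10: { [A → b b x .] }  — reduce

Every state is either a pure shift/goto state or contains exactly one complete item and nothing to shift — no conflicts. The grammar is LR(0).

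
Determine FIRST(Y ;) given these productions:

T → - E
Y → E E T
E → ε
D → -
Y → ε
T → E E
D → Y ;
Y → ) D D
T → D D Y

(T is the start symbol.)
{ ')', '-', ';' }

FIRST sets of the non-terminals involved (from the grammar, by fixed-point iteration):
  FIRST(Y) = { ')', '-', ';', ε }

To compute FIRST(Y ;), process the symbols left to right:
Symbol Y is a non-terminal. Add FIRST(Y) \ {ε} = { ')', '-', ';' }
Y is nullable (ε ∈ FIRST(Y)), continue to the next symbol.
Symbol ; is a terminal. Add ';' and stop.
FIRST(Y ;) = { ')', '-', ';' }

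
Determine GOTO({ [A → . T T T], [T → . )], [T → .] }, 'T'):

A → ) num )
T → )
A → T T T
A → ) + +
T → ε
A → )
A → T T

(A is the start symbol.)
{ [A → T . T T], [T → . )], [T → .] }

GOTO(I, 'T') = CLOSURE({ [A → αX.β] : [A → α.Xβ] ∈ I, X = 'T' })

Items with dot before 'T', with the dot advanced:
  [A → . T T T] → [A → T . T T]
Closure of the advanced items:
  [A → T . T T] has the dot before T: add [T → . )], [T → .]

GOTO = { [A → T . T T], [T → . )], [T → .] }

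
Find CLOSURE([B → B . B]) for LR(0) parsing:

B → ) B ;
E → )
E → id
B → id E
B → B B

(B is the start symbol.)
{ [B → . ) B ;], [B → . B B], [B → . id E], [B → B . B] }

To compute CLOSURE, for each item [A → α.Bβ] where B is a non-terminal, add [B → .γ] for all productions B → γ; repeat for the newly added items until nothing changes.

Start with: [B → B . B]
  [B → B . B] has the dot before B: add [B → . ) B ;], [B → . id E], [B → . B B]
No further items can be added.

CLOSURE = { [B → . ) B ;], [B → . B B], [B → . id E], [B → B . B] }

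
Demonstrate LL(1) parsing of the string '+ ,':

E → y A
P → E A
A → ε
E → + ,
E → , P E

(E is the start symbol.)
LL(1) parsing maintains a stack (initially the start symbol over $) and the input. At each step: if the stack top is a terminal, match it against the current input token; if it is a non-terminal N, replace it with the RHS of M[N, lookahead] (the unique production whose predict set contains the lookahead).

Stack is shown with the top on the left.

Stack  Input  Action
--------------------
E $    + , $  output E → + ,
+ , $  + , $  match '+'
, $    , $    match ','
$      $      accept

The string is accepted.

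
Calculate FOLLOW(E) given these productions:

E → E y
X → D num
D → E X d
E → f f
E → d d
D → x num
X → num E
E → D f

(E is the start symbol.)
E is the start symbol, so $ ∈ FOLLOW(E).
In E → E y: E is followed by y, add FIRST(y) \ {ε} = { 'y' }
In D → E X d: E is followed by X d, add FIRST(X d) \ {ε} = { 'd', 'f', 'num', 'x' }
In X → num E: E is at the end, add FOLLOW(X)

The FOLLOW sets referred to above (computed the same way, to a fixed point):
  FOLLOW(X) = { 'd' }

Taking the union: FOLLOW(E) = { $, 'd', 'f', 'num', 'x', 'y' }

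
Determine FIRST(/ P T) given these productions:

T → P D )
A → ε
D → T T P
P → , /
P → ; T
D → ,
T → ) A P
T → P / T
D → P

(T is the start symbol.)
{ '/' }

To compute FIRST(/ P T), process the symbols left to right:
Symbol / is a terminal. Add '/' and stop.
FIRST(/ P T) = { '/' }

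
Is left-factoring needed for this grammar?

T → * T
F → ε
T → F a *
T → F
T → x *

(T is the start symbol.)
Left-factoring is needed when two productions for the same non-terminal
share a common prefix on the right-hand side.

Productions for T:
  T → * T
  T → F a *
  T → F
  T → x *

Found common prefix 'F' in productions for T

Answer: Yes, T has productions with common prefix 'F'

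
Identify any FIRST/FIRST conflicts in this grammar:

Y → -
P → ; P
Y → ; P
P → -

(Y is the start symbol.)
No FIRST/FIRST conflicts.

A FIRST/FIRST conflict occurs when two productions N → α and N → β for the same non-terminal have FIRST(α) ∩ FIRST(β) ≠ ∅ (with ε ∈ FIRST of a nullable right-hand side, so two nullable alternatives also conflict).

Productions for Y:
  Y → -: FIRST = { '-' }
  Y → ; P: FIRST = { ';' }
Productions for P:
  P → ; P: FIRST = { ';' }
  P → -: FIRST = { '-' }

All alternatives of each non-terminal have pairwise disjoint FIRST sets.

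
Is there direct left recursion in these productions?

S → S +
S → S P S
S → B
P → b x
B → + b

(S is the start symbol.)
Direct left recursion occurs when N → N α for some non-terminal N (the right-hand side begins with the left-hand side itself).

S → S +: LEFT RECURSIVE (starts with S)
S → S P S: LEFT RECURSIVE (starts with S)
S → B: starts with B
P → b x: starts with b
B → + b: starts with '+'

The grammar has direct left recursion on: S.

Answer: Yes, S is left-recursive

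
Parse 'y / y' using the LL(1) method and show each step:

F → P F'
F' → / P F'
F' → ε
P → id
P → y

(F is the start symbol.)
Stack is shown with the top on the left.

Stack     Input    Action
-------------------------
F $       y / y $  output F → P F'
P F' $    y / y $  output P → y
y F' $    y / y $  match 'y'
F' $      / y $    output F' → / P F'
/ P F' $  / y $    match '/'
P F' $    y $      output P → y
y F' $    y $      match 'y'
F' $      $        output F' → ε
$         $        accept

The string is accepted.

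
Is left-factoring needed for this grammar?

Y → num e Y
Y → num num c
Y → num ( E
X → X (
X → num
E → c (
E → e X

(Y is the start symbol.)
Yes, Y has productions with common prefix 'num'

Left-factoring is needed when two productions for the same non-terminal
share a common prefix on the right-hand side.

Productions for Y:
  Y → num e Y
  Y → num num c
  Y → num ( E
Productions for X:
  X → X (
  X → num
Productions for E:
  E → c (
  E → e X

Found common prefix 'num' in productions for Y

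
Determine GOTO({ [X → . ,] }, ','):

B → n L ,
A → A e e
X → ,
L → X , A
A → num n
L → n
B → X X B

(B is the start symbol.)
{ [X → , .] }

GOTO(I, ',') = CLOSURE({ [A → αX.β] : [A → α.Xβ] ∈ I, X = ',' })

Items with dot before ',', with the dot advanced:
  [X → . ,] → [X → , .]
Closure adds nothing (no advanced item has the dot before a non-terminal).

GOTO = { [X → , .] }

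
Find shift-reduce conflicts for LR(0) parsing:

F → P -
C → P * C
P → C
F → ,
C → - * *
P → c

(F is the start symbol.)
No shift-reduce conflicts

A shift-reduce conflict occurs when an LR(0) state has both:
  - a complete (reduce) item [A → α .] (dot at the end), and
  - a shift item [B → β . c γ] (dot before a terminal).

Augment with F' → F and build the canonical LR(0) collection (I0 = CLOSURE({[F' → . F]}), then GOTO on every symbol after a dot until no new states appear). It has 13 states:
  I0: { [C → . - * *], [C → . P * C], [F → . ,], [F → . P -], [F' → . F], [P → . C], [P → . c] }  — shift
  I1: { [F → , .] }  — reduce
  I2: { [C → - . * *] }  — shift
  I3: { [P → C .] }  — reduce
  I4: { [F' → F .] }  — accept
  I5: { [C → P . * C], [F → P . -] }  — shift
  I6: { [P → c .] }  — reduce
  I7: { [C → . - * *], [C → . P * C], [C → P * . C], [P → . C], [P → . c] }  — shift
  I8: { [F → P - .] }  — reduce
  I9: { [C → P * C .], [P → C .] }  — 2 reduces
  I10: { [C → P . * C] }  — shift
  I11: { [C → - * . *] }  — shift
  I12: { [C → - * * .] }  — reduce

No state contains both a complete item and a shift item.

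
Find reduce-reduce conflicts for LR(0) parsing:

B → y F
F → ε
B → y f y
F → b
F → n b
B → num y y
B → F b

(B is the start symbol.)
No reduce-reduce conflicts

A reduce-reduce conflict occurs when an LR(0) state has two complete items [A → α .] and [B → β .] — both call for a reduction, and with no lookahead the parser cannot choose between them.

Augment with B' → B and build the canonical LR(0) collection (I0 = CLOSURE({[B' → . B]}), then GOTO on every symbol after a dot until no new states appear). It has 14 states:
  I0: { [B → . F b], [B → . num y y], [B → . y F], [B → . y f y], [B' → . B], [F → . b], [F → . n b], [F → .] }  — shift, reduce
  I1: { [B' → B .] }  — accept
  I2: { [B → F . b] }  — shift
  I3: { [F → b .] }  — reduce
  I4: { [F → n . b] }  — shift
  I5: { [B → num . y y] }  — shift
  I6: { [B → y . F], [B → y . f y], [F → . b], [F → . n b], [F → .] }  — shift, reduce
  I7: { [B → y F .] }  — reduce
  I8: { [B → y f . y] }  — shift
  I9: { [B → y f y .] }  — reduce
  I10: { [B → num y . y] }  — shift
  I11: { [B → num y y .] }  — reduce
  I12: { [F → n b .] }  — reduce
  I13: { [B → F b .] }  — reduce

No state contains more than one complete item.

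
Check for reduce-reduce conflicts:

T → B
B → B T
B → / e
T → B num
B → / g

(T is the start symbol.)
No reduce-reduce conflicts

A reduce-reduce conflict occurs when an LR(0) state has two complete items [A → α .] and [B → β .] — both call for a reduction, and with no lookahead the parser cannot choose between them.

Augment with T' → T and build the canonical LR(0) collection (I0 = CLOSURE({[T' → . T]}), then GOTO on every symbol after a dot until no new states appear). It has 8 states:
  I0: { [B → . / e], [B → . / g], [B → . B T], [T → . B num], [T → . B], [T' → . T] }  — shift
  I1: { [B → / . e], [B → / . g] }  — shift
  I2: { [B → . / e], [B → . / g], [B → . B T], [B → B . T], [T → . B num], [T → . B], [T → B . num], [T → B .] }  — shift, reduce
  I3: { [T' → T .] }  — accept
  I4: { [B → B T .] }  — reduce
  I5: { [T → B num .] }  — reduce
  I6: { [B → / e .] }  — reduce
  I7: { [B → / g .] }  — reduce

No state contains more than one complete item.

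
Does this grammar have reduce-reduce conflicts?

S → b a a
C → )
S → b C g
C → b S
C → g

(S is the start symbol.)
No reduce-reduce conflicts

A reduce-reduce conflict occurs when an LR(0) state has two complete items [A → α .] and [B → β .] — both call for a reduction, and with no lookahead the parser cannot choose between them.

Augment with S' → S and build the canonical LR(0) collection (I0 = CLOSURE({[S' → . S]}), then GOTO on every symbol after a dot until no new states appear). It has 11 states:
  I0: { [S → . b C g], [S → . b a a], [S' → . S] }  — shift
  I1: { [S' → S .] }  — accept
  I2: { [C → . )], [C → . b S], [C → . g], [S → b . C g], [S → b . a a] }  — shift
  I3: { [C → ) .] }  — reduce
  I4: { [S → b C . g] }  — shift
  I5: { [S → b a . a] }  — shift
  I6: { [C → b . S], [S → . b C g], [S → . b a a] }  — shift
  I7: { [C → g .] }  — reduce
  I8: { [C → b S .] }  — reduce
  I9: { [S → b a a .] }  — reduce
  I10: { [S → b C g .] }  — reduce

No state contains more than one complete item.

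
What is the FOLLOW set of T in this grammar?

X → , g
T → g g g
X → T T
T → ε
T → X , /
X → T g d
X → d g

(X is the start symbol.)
To compute FOLLOW(T), find every occurrence of T on a right-hand side N → α T β: add FIRST(β) \ {ε}, and if β is empty or nullable also add FOLLOW(N). Iterate to a fixed point.

In X → T T: T is followed by T, add FIRST(T) \ {ε} = { ',', 'd', 'g' }
  T is nullable, so also add FOLLOW(X)
In X → T T: T is at the end, add FOLLOW(X)
In X → T g d: T is followed by g d, add FIRST(g d) \ {ε} = { 'g' }

The FOLLOW sets referred to above (computed the same way, to a fixed point):
  FOLLOW(X) = { $, ',' }

Taking the union: FOLLOW(T) = { $, ',', 'd', 'g' }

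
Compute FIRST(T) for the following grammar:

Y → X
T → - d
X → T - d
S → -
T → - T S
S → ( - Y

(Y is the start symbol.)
{ '-' }

From T → - d:
  - '-' is a terminal: add '-' and stop
From T → - T S:
  - '-' is a terminal: add '-' and stop

Collecting: FIRST(T) = { '-' }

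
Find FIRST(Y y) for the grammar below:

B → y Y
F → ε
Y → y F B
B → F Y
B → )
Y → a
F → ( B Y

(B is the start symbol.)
FIRST sets of the non-terminals involved (from the grammar, by fixed-point iteration):
  FIRST(Y) = { 'a', 'y' }

To compute FIRST(Y y), process the symbols left to right:
Symbol Y is a non-terminal. Add FIRST(Y) \ {ε} = { 'a', 'y' }
Y is not nullable (ε ∉ FIRST(Y)), so stop here.
FIRST(Y y) = { 'a', 'y' }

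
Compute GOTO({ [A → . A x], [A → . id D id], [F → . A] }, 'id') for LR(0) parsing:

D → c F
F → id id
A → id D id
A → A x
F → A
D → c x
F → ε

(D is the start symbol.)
{ [A → id . D id], [D → . c F], [D → . c x] }

GOTO(I, 'id') = CLOSURE({ [A → αX.β] : [A → α.Xβ] ∈ I, X = 'id' })

Items with dot before 'id', with the dot advanced:
  [A → . id D id] → [A → id . D id]
Closure of the advanced items:
  [A → id . D id] has the dot before D: add [D → . c F], [D → . c x]

GOTO = { [A → id . D id], [D → . c F], [D → . c x] }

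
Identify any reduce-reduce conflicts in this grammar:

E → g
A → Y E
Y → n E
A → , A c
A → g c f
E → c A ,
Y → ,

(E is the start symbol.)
No reduce-reduce conflicts

A reduce-reduce conflict occurs when an LR(0) state has two complete items [A → α .] and [B → β .] — both call for a reduction, and with no lookahead the parser cannot choose between them.

Augment with E' → E and build the canonical LR(0) collection (I0 = CLOSURE({[E' → . E]}), then GOTO on every symbol after a dot until no new states appear). It has 16 states:
  I0: { [E → . c A ,], [E → . g], [E' → . E] }  — shift
  I1: { [E' → E .] }  — accept
  I2: { [A → . , A c], [A → . Y E], [A → . g c f], [E → c . A ,], [Y → . ,], [Y → . n E] }  — shift
  I3: { [E → g .] }  — reduce
  I4: { [A → , . A c], [A → . , A c], [A → . Y E], [A → . g c f], [Y → , .], [Y → . ,], [Y → . n E] }  — shift, reduce
  I5: { [E → c A . ,] }  — shift
  I6: { [A → Y . E], [E → . c A ,], [E → . g] }  — shift
  I7: { [A → g . c f] }  — shift
  I8: { [E → . c A ,], [E → . g], [Y → n . E] }  — shift
  I9: { [Y → n E .] }  — reduce
  I10: { [A → g c . f] }  — shift
  I11: { [A → g c f .] }  — reduce
  I12: { [A → Y E .] }  — reduce
  I13: { [E → c A , .] }  — reduce
  I14: { [A → , A . c] }  — shift
  I15: { [A → , A c .] }  — reduce

No state contains more than one complete item.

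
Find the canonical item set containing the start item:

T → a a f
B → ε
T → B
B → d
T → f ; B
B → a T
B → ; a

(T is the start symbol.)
First, augment the grammar with T' → T
I₀ = CLOSURE({ [T' → . T] }):
  [T' → . T] has the dot before T: add [T → . a a f], [T → . B], [T → . f ; B]
  [T → . B] has the dot before B: add [B → .], [B → . d], [B → . a T], [B → . ; a]
No further items can be added.

I₀ = { [B → . ; a], [B → . a T], [B → . d], [B → .], [T → . B], [T → . a a f], [T → . f ; B], [T' → . T] }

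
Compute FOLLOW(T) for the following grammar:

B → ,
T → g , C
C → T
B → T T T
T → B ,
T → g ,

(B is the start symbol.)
To compute FOLLOW(T), find every occurrence of T on a right-hand side N → α T β: add FIRST(β) \ {ε}, and if β is empty or nullable also add FOLLOW(N). Iterate to a fixed point.

In C → T: T is at the end, add FOLLOW(C)
In B → T T T: T is followed by T T, add FIRST(T T) \ {ε} = { ',', 'g' }
In B → T T T: T is followed by T, add FIRST(T) \ {ε} = { ',', 'g' }
In B → T T T: T is at the end, add FOLLOW(B)

The FOLLOW sets referred to above (computed the same way, to a fixed point):
  FOLLOW(C) = { $, ',', 'g' }
  FOLLOW(B) = { $, ',' }

Taking the union: FOLLOW(T) = { $, ',', 'g' }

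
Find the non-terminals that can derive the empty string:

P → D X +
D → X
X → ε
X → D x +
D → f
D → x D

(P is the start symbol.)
A non-terminal is nullable if it can derive ε (the empty string): either it has an ε-production, or it has a production whose right-hand side consists entirely of nullable non-terminals.

ε-productions: X → ε
So X is immediately nullable.
D → X: every symbol on the right is nullable, so D is nullable too.
No further non-terminal can be added: every production for the remaining non-terminals contains a terminal or a non-nullable non-terminal.
Nullable = { 'D', 'X' }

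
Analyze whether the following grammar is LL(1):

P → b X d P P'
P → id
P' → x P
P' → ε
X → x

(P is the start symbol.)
No. Predict set conflict for P': { 'x' }

A grammar is LL(1) if for each non-terminal N with multiple productions, the predict sets of those productions are pairwise disjoint, where PREDICT(N → α) = (FIRST(α) \ {ε}) ∪ (FOLLOW(N) if α ⇒* ε).

Relevant sets:
  FOLLOW(P') = { $, 'x' }

For P:
  PREDICT(P → b X d P P') = { 'b' }
  PREDICT(P → id) = { 'id' }
For P':
  PREDICT(P' → x P) = { 'x' }
  PREDICT(P' → ε) = { $, 'x' }
X has a single production, so nothing to check there.

Conflict found: Predict set conflict for P': { 'x' }
The grammar is NOT LL(1).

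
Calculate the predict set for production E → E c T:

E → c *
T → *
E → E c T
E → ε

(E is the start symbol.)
PREDICT(E → E c T) = (FIRST(RHS) \ {ε}) ∪ (FOLLOW(E) if ε ∈ FIRST(RHS), i.e. RHS ⇒* ε)
FIRST(E) = { 'c', ε }
FIRST(E c T) = { 'c' }
ε ∉ FIRST(E c T), so FOLLOW(E) is not added.
PREDICT(E → E c T) = { 'c' }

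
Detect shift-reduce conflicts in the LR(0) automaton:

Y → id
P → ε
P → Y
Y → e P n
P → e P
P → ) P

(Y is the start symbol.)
Yes — I2: [P → .] vs [P → . ) P]; I4: [P → .] vs [P → . ) P]; I7: [P → .] vs [P → . ) P]; I8: [P → e P .] vs [Y → e P . n]

A shift-reduce conflict occurs when an LR(0) state has both:
  - a complete (reduce) item [A → α .] (dot at the end), and
  - a shift item [B → β . c γ] (dot before a terminal).

Augment with Y' → Y and build the canonical LR(0) collection (I0 = CLOSURE({[Y' → . Y]}), then GOTO on every symbol after a dot until no new states appear). It has 11 states:
  I0: { [Y → . e P n], [Y → . id], [Y' → . Y] }  — shift
  I1: { [Y' → Y .] }  — accept
  I2: { [P → . ) P], [P → . Y], [P → . e P], [P → .], [Y → . e P n], [Y → . id], [Y → e . P n] }  — shift, reduce
  I3: { [Y → id .] }  — reduce
  I4: { [P → ) . P], [P → . ) P], [P → . Y], [P → . e P], [P → .], [Y → . e P n], [Y → . id] }  — shift, reduce
  I5: { [Y → e P . n] }  — shift
  I6: { [P → Y .] }  — reduce
  I7: { [P → . ) P], [P → . Y], [P → . e P], [P → .], [P → e . P], [Y → . e P n], [Y → . id], [Y → e . P n] }  — shift, reduce
  I8: { [P → e P .], [Y → e P . n] }  — shift, reduce
  I9: { [Y → e P n .] }  — reduce
  I10: { [P → ) P .] }  — reduce

I2 contains reduce item [P → .] and shift items [P → . ) P], [P → . e P], [Y → . e P n], [Y → . id] — shift-reduce conflict.
I4 contains reduce item [P → .] and shift items [P → . ) P], [P → . e P], [Y → . e P n], [Y → . id] — shift-reduce conflict.
I7 contains reduce item [P → .] and shift items [P → . ) P], [P → . e P], [Y → . e P n], [Y → . id] — shift-reduce conflict.
I8 contains reduce item [P → e P .] and shift item [Y → e P . n] — shift-reduce conflict.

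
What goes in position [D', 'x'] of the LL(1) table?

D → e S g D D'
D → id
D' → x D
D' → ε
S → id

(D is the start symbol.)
To find M[D', 'x'], we find productions for D' where 'x' is in the predict set (PREDICT(N → α) = (FIRST(α) \ {ε}) ∪ (FOLLOW(N) if α ⇒* ε)).

Relevant sets:
  FOLLOW(D') = { $, 'x' }

D' → x D: PREDICT = { 'x' }
  'x' is in predict set, so this production goes in M[D', 'x']
D' → ε: PREDICT = { $, 'x' }
  'x' is in predict set, so this production goes in M[D', 'x']

M[D', 'x'] = D' → x D, D' → ε  (a multiply-defined cell — the grammar is not LL(1))

Answer: D' → x D, D' → ε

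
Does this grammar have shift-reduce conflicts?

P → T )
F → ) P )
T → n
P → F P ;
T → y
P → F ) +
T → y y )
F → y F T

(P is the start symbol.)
Yes — I6: [T → y .] vs [F → . ) P )]; I9: [T → y y ) .] vs [F → . ) P )]; I14: [T → y .] vs [T → y . y )]

Augment with P' → P and build the canonical LR(0) collection (I0 = CLOSURE({[P' → . P]}), then GOTO on every symbol after a dot until no new states appear). It has 22 states:
  I0: { [F → . ) P )], [F → . y F T], [P → . F ) +], [P → . F P ;], [P → . T )], [P' → . P], [T → . n], [T → . y y )], [T → . y] }  — shift
  I1: { [F → ) . P )], [F → . ) P )], [F → . y F T], [P → . F ) +], [P → . F P ;], [P → . T )], [T → . n], [T → . y y )], [T → . y] }  — shift
  I2: { [F → . ) P )], [F → . y F T], [P → . F ) +], [P → . F P ;], [P → . T )], [P → F . ) +], [P → F . P ;], [T → . n], [T → . y y )], [T → . y] }  — shift
  I3: { [P' → P .] }  — accept
  I4: { [P → T . )] }  — shift
  I5: { [T → n .] }  — reduce
  I6: { [F → . ) P )], [F → . y F T], [F → y . F T], [T → y . y )], [T → y .] }  — shift, reduce
  I7: { [F → y F . T], [T → . n], [T → . y y )], [T → . y] }  — shift
  I8: { [F → . ) P )], [F → . y F T], [F → y . F T], [T → y y . )] }  — shift
  I9: { [F → ) . P )], [F → . ) P )], [F → . y F T], [P → . F ) +], [P → . F P ;], [P → . T )], [T → . n], [T → . y y )], [T → . y], [T → y y ) .] }  — shift, reduce
  I10: { [F → . ) P )], [F → . y F T], [F → y . F T] }  — shift
  I11: { [F → ) P . )] }  — shift
  I12: { [F → ) P ) .] }  — reduce
  I13: { [F → y F T .] }  — reduce
  I14: { [T → y . y )], [T → y .] }  — shift, reduce
  I15: { [T → y y . )] }  — shift
  I16: { [T → y y ) .] }  — reduce
  I17: { [P → T ) .] }  — reduce
  I18: { [F → ) . P )], [F → . ) P )], [F → . y F T], [P → . F ) +], [P → . F P ;], [P → . T )], [P → F ) . +], [T → . n], [T → . y y )], [T → . y] }  — shift
  I19: { [P → F P . ;] }  — shift
  I20: { [P → F P ; .] }  — reduce
  I21: { [P → F ) + .] }  — reduce

I6 contains reduce item [T → y .] and shift items [F → . ) P )], [F → . y F T], [T → y . y )] — shift-reduce conflict.
I9 contains reduce item [T → y y ) .] and shift items [F → . ) P )], [F → . y F T], [T → . n], [T → . y], [T → . y y )] — shift-reduce conflict.
I14 contains reduce item [T → y .] and shift item [T → y . y )] — shift-reduce conflict.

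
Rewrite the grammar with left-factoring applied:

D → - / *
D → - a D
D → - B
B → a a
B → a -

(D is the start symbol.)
D → - D'
D' → / *
D' → a D
D' → B
B → a B'
B' → a
B' → -

Left-factoring transforms A → αβ₁ | αβ₂ into A → αA' and A' → β₁ | β₂
(α is the longest common prefix among the alternatives). Repeat until
no nonterminal has two alternatives with a common prefix.

Round 1: D has alternatives sharing prefix '-'. Introduce D': D → - D'
  Add: D' → / *
  Add: D' → a D
  Add: D' → B

Round 2: B has alternatives sharing prefix 'a'. Introduce B': B → a B'
  Add: B' → a
  Add: B' → -

No remaining common prefixes — done.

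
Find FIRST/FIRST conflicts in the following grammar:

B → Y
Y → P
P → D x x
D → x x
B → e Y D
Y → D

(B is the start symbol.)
Yes. Y → P / Y → D on { 'x' }

FIRST sets of the non-terminals at (or reachable through a nullable prefix from) the front of some alternative:
  FIRST(Y) = { 'x' }
  FIRST(P) = { 'x' }
  FIRST(D) = { 'x' }

Productions for B:
  B → Y: FIRST = { 'x' }
  B → e Y D: FIRST = { 'e' }
Productions for Y:
  Y → P: FIRST = { 'x' }
  Y → D: FIRST = { 'x' }
P, D have only one production, so no FIRST/FIRST conflict is possible there.

Conflict for Y: Y → P and Y → D
  Overlap: { 'x' }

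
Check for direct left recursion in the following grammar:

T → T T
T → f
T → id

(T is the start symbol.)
Yes, T is left-recursive

Direct left recursion occurs when N → N α for some non-terminal N (the right-hand side begins with the left-hand side itself).

T → T T: LEFT RECURSIVE (starts with T)
T → f: starts with f
T → id: starts with id

The grammar has direct left recursion on: T.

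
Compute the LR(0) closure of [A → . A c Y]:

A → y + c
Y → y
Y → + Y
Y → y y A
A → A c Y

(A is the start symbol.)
To compute CLOSURE, for each item [A → α.Bβ] where B is a non-terminal, add [B → .γ] for all productions B → γ; repeat for the newly added items until nothing changes.

Start with: [A → . A c Y]
  [A → . A c Y] has the dot before A: add [A → . y + c]
No further items can be added.

CLOSURE = { [A → . A c Y], [A → . y + c] }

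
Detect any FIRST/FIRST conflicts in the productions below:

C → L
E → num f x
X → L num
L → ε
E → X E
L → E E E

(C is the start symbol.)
Yes. E → num f x / E → X E on { 'num' }

FIRST sets of the non-terminals at (or reachable through a nullable prefix from) the front of some alternative:
  FIRST(X) = { 'num' }
  FIRST(E) = { 'num' }

Productions for E:
  E → num f x: FIRST = { 'num' }
  E → X E: FIRST = { 'num' }
Productions for L:
  L → ε: FIRST = { ε }
  L → E E E: FIRST = { 'num' }
C, X have only one production, so no FIRST/FIRST conflict is possible there.

Conflict for E: E → num f x and E → X E
  Overlap: { 'num' }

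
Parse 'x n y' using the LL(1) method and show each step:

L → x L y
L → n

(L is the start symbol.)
Stack is shown with the top on the left.

Stack    Input    Action
------------------------
L $      x n y $  output L → x L y
x L y $  x n y $  match 'x'
L y $    n y $    output L → n
n y $    n y $    match 'n'
y $      y $      match 'y'
$        $        accept

The string is accepted.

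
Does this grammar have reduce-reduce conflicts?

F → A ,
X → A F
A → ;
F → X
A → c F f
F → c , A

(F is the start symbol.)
No reduce-reduce conflicts

A reduce-reduce conflict occurs when an LR(0) state has two complete items [A → α .] and [B → β .] — both call for a reduction, and with no lookahead the parser cannot choose between them.

Augment with F' → F and build the canonical LR(0) collection (I0 = CLOSURE({[F' → . F]}), then GOTO on every symbol after a dot until no new states appear). It has 13 states:
  I0: { [A → . ;], [A → . c F f], [F → . A ,], [F → . X], [F → . c , A], [F' → . F], [X → . A F] }  — shift
  I1: { [A → ; .] }  — reduce
  I2: { [A → . ;], [A → . c F f], [F → . A ,], [F → . X], [F → . c , A], [F → A . ,], [X → . A F], [X → A . F] }  — shift
  I3: { [F' → F .] }  — accept
  I4: { [F → X .] }  — reduce
  I5: { [A → . ;], [A → . c F f], [A → c . F f], [F → . A ,], [F → . X], [F → . c , A], [F → c . , A], [X → . A F] }  — shift
  I6: { [A → . ;], [A → . c F f], [F → c , . A] }  — shift
  I7: { [A → c F . f] }  — shift
  I8: { [A → c F f .] }  — reduce
  I9: { [F → c , A .] }  — reduce
  I10: { [A → . ;], [A → . c F f], [A → c . F f], [F → . A ,], [F → . X], [F → . c , A], [X → . A F] }  — shift
  I11: { [F → A , .] }  — reduce
  I12: { [X → A F .] }  — reduce

No state contains more than one complete item.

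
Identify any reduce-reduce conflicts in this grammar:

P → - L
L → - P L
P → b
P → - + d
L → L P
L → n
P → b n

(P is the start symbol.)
Augment with P' → P and build the canonical LR(0) collection (I0 = CLOSURE({[P' → . P]}), then GOTO on every symbol after a dot until no new states appear). It has 13 states:
  I0: { [P → . - + d], [P → . - L], [P → . b n], [P → . b], [P' → . P] }  — shift
  I1: { [L → . - P L], [L → . L P], [L → . n], [P → - . + d], [P → - . L] }  — shift
  I2: { [P' → P .] }  — accept
  I3: { [P → b . n], [P → b .] }  — shift, reduce
  I4: { [P → b n .] }  — reduce
  I5: { [P → - + . d] }  — shift
  I6: { [L → - . P L], [P → . - + d], [P → . - L], [P → . b n], [P → . b] }  — shift
  I7: { [L → L . P], [P → - L .], [P → . - + d], [P → . - L], [P → . b n], [P → . b] }  — shift, reduce
  I8: { [L → n .] }  — reduce
  I9: { [L → L P .] }  — reduce
  I10: { [L → - P . L], [L → . - P L], [L → . L P], [L → . n] }  — shift
  I11: { [L → - P L .], [L → L . P], [P → . - + d], [P → . - L], [P → . b n], [P → . b] }  — shift, reduce
  I12: { [P → - + d .] }  — reduce

No state contains more than one complete item.

Answer: No reduce-reduce conflicts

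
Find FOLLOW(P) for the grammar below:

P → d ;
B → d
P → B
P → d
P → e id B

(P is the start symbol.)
P is the start symbol, so $ ∈ FOLLOW(P).
P does not occur on any right-hand side.

Taking the union: FOLLOW(P) = { $ }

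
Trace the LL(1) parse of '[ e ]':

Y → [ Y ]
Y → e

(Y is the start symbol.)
LL(1) parsing maintains a stack (initially the start symbol over $) and the input. At each step: if the stack top is a terminal, match it against the current input token; if it is a non-terminal N, replace it with the RHS of M[N, lookahead] (the unique production whose predict set contains the lookahead).

Stack is shown with the top on the left.

Stack    Input    Action
------------------------
Y $      [ e ] $  output Y → [ Y ]
[ Y ] $  [ e ] $  match '['
Y ] $    e ] $    output Y → e
e ] $    e ] $    match 'e'
] $      ] $      match ']'
$        $        accept

The string is accepted.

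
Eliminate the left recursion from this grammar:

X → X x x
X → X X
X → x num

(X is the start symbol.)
X → x num X'
X' → x x X'
X' → X X'
X' → ε

X is directly left-recursive. The standard transformation for
  A → A α₁ | ... | A α_m | β₁ | ... | β_n
is
  A  → β₁ A' | ... | β_n A'
  A' → α₁ A' | ... | α_m A' | ε

X → x num becomes X → x num X'
X → X x x becomes X' → x x X'
X → X X becomes X' → X X'
Add X' → ε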